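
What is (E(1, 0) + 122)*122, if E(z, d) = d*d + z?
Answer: 15006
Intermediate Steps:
E(z, d) = z + d² (E(z, d) = d² + z = z + d²)
(E(1, 0) + 122)*122 = ((1 + 0²) + 122)*122 = ((1 + 0) + 122)*122 = (1 + 122)*122 = 123*122 = 15006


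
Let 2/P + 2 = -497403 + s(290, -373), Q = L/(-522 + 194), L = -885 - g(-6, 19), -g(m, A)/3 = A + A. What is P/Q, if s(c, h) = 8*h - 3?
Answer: -82/48225279 ≈ -1.7004e-6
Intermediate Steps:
g(m, A) = -6*A (g(m, A) = -3*(A + A) = -6*A)
s(c, h) = -3 + 8*h
L = -771 (L = -885 - (-6)*19 = -885 - 1*(-114) = -885 + 114 = -771)
Q = 771/328 (Q = -771/(-522 + 194) = -771/(-328) = -1/328*(-771) = 771/328 ≈ 2.3506)
P = -1/250196 (P = 2/(-2 + (-497403 + (-3 + 8*(-373)))) = 2/(-2 + (-497403 + (-3 - 2984))) = 2/(-2 + (-497403 - 2987)) = 2/(-2 - 500390) = 2/(-500392) = 2*(-1/500392) = -1/250196 ≈ -3.9969e-6)
P/Q = -1/(250196*771/328) = -1/250196*328/771 = -82/48225279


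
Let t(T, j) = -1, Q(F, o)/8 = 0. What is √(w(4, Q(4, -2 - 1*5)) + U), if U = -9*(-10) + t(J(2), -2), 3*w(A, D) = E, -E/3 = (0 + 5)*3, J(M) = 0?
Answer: √74 ≈ 8.6023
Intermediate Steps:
Q(F, o) = 0 (Q(F, o) = 8*0 = 0)
E = -45 (E = -3*(0 + 5)*3 = -15*3 = -3*15 = -45)
w(A, D) = -15 (w(A, D) = (⅓)*(-45) = -15)
U = 89 (U = -9*(-10) - 1 = 90 - 1 = 89)
√(w(4, Q(4, -2 - 1*5)) + U) = √(-15 + 89) = √74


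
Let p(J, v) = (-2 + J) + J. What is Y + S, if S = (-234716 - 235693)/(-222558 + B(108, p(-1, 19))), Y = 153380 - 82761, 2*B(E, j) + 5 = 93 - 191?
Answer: 31441861379/445219 ≈ 70621.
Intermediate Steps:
p(J, v) = -2 + 2*J
B(E, j) = -103/2 (B(E, j) = -5/2 + (93 - 191)/2 = -5/2 + (½)*(-98) = -5/2 - 49 = -103/2)
Y = 70619
S = 940818/445219 (S = (-234716 - 235693)/(-222558 - 103/2) = -470409/(-445219/2) = -470409*(-2/445219) = 940818/445219 ≈ 2.1132)
Y + S = 70619 + 940818/445219 = 31441861379/445219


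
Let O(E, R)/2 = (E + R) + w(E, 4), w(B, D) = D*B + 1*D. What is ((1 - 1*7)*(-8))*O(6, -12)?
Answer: 2112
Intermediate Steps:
w(B, D) = D + B*D (w(B, D) = B*D + D = D + B*D)
O(E, R) = 8 + 2*R + 10*E (O(E, R) = 2*((E + R) + 4*(1 + E)) = 2*((E + R) + (4 + 4*E)) = 2*(4 + R + 5*E) = 8 + 2*R + 10*E)
((1 - 1*7)*(-8))*O(6, -12) = ((1 - 1*7)*(-8))*(8 + 2*(-12) + 10*6) = ((1 - 7)*(-8))*(8 - 24 + 60) = -6*(-8)*44 = 48*44 = 2112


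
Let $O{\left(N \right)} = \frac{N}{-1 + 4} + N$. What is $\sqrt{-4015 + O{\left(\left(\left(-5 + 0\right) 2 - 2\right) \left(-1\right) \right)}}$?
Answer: $i \sqrt{3999} \approx 63.238 i$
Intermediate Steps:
$O{\left(N \right)} = \frac{4 N}{3}$ ($O{\left(N \right)} = \frac{N}{3} + N = \frac{4 N}{3}$)
$\sqrt{-4015 + O{\left(\left(\left(-5 + 0\right) 2 - 2\right) \left(-1\right) \right)}} = \sqrt{-4015 + \frac{4 \left(\left(-5 + 0\right) 2 - 2\right) \left(-1\right)}{3}} = \sqrt{-4015 + \frac{4 \left(\left(-5\right) 2 - 2\right) \left(-1\right)}{3}} = \sqrt{-4015 + \frac{4 \left(-10 - 2\right) \left(-1\right)}{3}} = \sqrt{-4015 + \frac{4 \left(\left(-12\right) \left(-1\right)\right)}{3}} = \sqrt{-4015 + \frac{4}{3} \cdot 12} = \sqrt{-4015 + 16} = \sqrt{-3999} = i \sqrt{3999}$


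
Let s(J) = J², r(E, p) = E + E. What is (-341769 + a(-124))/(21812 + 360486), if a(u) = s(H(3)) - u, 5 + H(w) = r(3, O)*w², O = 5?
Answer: -169622/191149 ≈ -0.88738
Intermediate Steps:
r(E, p) = 2*E
H(w) = -5 + 6*w² (H(w) = -5 + (2*3)*w² = -5 + 6*w²)
a(u) = 2401 - u (a(u) = (-5 + 6*3²)² - u = (-5 + 6*9)² - u = (-5 + 54)² - u = 49² - u = 2401 - u)
(-341769 + a(-124))/(21812 + 360486) = (-341769 + (2401 - 1*(-124)))/(21812 + 360486) = (-341769 + (2401 + 124))/382298 = (-341769 + 2525)*(1/382298) = -339244*1/382298 = -169622/191149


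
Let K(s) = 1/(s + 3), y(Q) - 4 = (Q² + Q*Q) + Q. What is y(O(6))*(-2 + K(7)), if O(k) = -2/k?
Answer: -133/18 ≈ -7.3889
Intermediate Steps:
y(Q) = 4 + Q + 2*Q² (y(Q) = 4 + ((Q² + Q*Q) + Q) = 4 + ((Q² + Q²) + Q) = 4 + (2*Q² + Q) = 4 + (Q + 2*Q²) = 4 + Q + 2*Q²)
K(s) = 1/(3 + s)
y(O(6))*(-2 + K(7)) = (4 - 2/6 + 2*(-2/6)²)*(-2 + 1/(3 + 7)) = (4 - 2*⅙ + 2*(-2*⅙)²)*(-2 + 1/10) = (4 - ⅓ + 2*(-⅓)²)*(-2 + ⅒) = (4 - ⅓ + 2*(⅑))*(-19/10) = (4 - ⅓ + 2/9)*(-19/10) = (35/9)*(-19/10) = -133/18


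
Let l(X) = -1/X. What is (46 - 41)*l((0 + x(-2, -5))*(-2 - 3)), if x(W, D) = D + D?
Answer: -⅒ ≈ -0.10000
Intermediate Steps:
x(W, D) = 2*D
(46 - 41)*l((0 + x(-2, -5))*(-2 - 3)) = (46 - 41)*(-1/((0 + 2*(-5))*(-2 - 3))) = 5*(-1/((0 - 10)*(-5))) = 5*(-1/((-10*(-5)))) = 5*(-1/50) = -⅒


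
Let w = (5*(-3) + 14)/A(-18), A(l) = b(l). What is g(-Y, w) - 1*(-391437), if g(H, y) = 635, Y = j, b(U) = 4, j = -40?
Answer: 392072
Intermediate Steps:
A(l) = 4
Y = -40
w = -¼ (w = (5*(-3) + 14)/4 = (-15 + 14)*(¼) = -1*¼ = -¼ ≈ -0.25000)
g(-Y, w) - 1*(-391437) = 635 - 1*(-391437) = 635 + 391437 = 392072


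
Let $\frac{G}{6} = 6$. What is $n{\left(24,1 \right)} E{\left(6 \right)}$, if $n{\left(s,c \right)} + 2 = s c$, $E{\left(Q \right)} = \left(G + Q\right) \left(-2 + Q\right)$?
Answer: $3696$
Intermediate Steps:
$G = 36$ ($G = 6 \cdot 6 = 36$)
$E{\left(Q \right)} = \left(-2 + Q\right) \left(36 + Q\right)$ ($E{\left(Q \right)} = \left(36 + Q\right) \left(-2 + Q\right) = \left(-2 + Q\right) \left(36 + Q\right)$)
$n{\left(s,c \right)} = -2 + c s$ ($n{\left(s,c \right)} = -2 + s c = -2 + c s$)
$n{\left(24,1 \right)} E{\left(6 \right)} = \left(-2 + 1 \cdot 24\right) \left(-72 + 6^{2} + 34 \cdot 6\right) = \left(-2 + 24\right) \left(-72 + 36 + 204\right) = 22 \cdot 168 = 3696$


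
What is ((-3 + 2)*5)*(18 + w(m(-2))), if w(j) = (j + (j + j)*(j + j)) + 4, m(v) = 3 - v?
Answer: -635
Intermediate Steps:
w(j) = 4 + j + 4*j² (w(j) = (j + (2*j)*(2*j)) + 4 = (j + 4*j²) + 4 = 4 + j + 4*j²)
((-3 + 2)*5)*(18 + w(m(-2))) = ((-3 + 2)*5)*(18 + (4 + (3 - 1*(-2)) + 4*(3 - 1*(-2))²)) = (-1*5)*(18 + (4 + (3 + 2) + 4*(3 + 2)²)) = -5*(18 + (4 + 5 + 4*5²)) = -5*(18 + (4 + 5 + 4*25)) = -5*(18 + (4 + 5 + 100)) = -5*(18 + 109) = -5*127 = -635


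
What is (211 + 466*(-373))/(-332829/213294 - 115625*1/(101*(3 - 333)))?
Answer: -20569793624919/226148803 ≈ -90957.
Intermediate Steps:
(211 + 466*(-373))/(-332829/213294 - 115625*1/(101*(3 - 333))) = (211 - 173818)/(-332829*1/213294 - 115625/(101*(-330))) = -173607/(-110943/71098 - 115625/(-33330)) = -173607/(-110943/71098 - 115625*(-1/33330)) = -173607/(-110943/71098 + 23125/6666) = -173607/226148803/118484817 = -173607*118484817/226148803 = -20569793624919/226148803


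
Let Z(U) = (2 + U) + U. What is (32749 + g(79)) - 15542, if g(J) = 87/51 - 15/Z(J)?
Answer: 9361485/544 ≈ 17209.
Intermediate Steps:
Z(U) = 2 + 2*U
g(J) = 29/17 - 15/(2 + 2*J) (g(J) = 87/51 - 15/(2 + 2*J) = 87*(1/51) - 15/(2 + 2*J) = 29/17 - 15/(2 + 2*J))
(32749 + g(79)) - 15542 = (32749 + (-197 + 58*79)/(34*(1 + 79))) - 15542 = (32749 + (1/34)*(-197 + 4582)/80) - 15542 = (32749 + (1/34)*(1/80)*4385) - 15542 = (32749 + 877/544) - 15542 = 17816333/544 - 15542 = 9361485/544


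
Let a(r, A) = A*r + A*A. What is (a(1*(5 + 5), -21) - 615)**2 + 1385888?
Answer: 1533344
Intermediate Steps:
a(r, A) = A**2 + A*r (a(r, A) = A*r + A**2 = A**2 + A*r)
(a(1*(5 + 5), -21) - 615)**2 + 1385888 = (-21*(-21 + 1*(5 + 5)) - 615)**2 + 1385888 = (-21*(-21 + 1*10) - 615)**2 + 1385888 = (-21*(-21 + 10) - 615)**2 + 1385888 = (-21*(-11) - 615)**2 + 1385888 = (231 - 615)**2 + 1385888 = (-384)**2 + 1385888 = 147456 + 1385888 = 1533344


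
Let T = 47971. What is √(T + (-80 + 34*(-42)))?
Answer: √46463 ≈ 215.55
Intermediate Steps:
√(T + (-80 + 34*(-42))) = √(47971 + (-80 + 34*(-42))) = √(47971 + (-80 - 1428)) = √(47971 - 1508) = √46463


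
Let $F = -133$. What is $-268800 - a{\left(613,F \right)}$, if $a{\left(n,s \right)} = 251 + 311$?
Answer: $-269362$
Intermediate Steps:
$a{\left(n,s \right)} = 562$
$-268800 - a{\left(613,F \right)} = -268800 - 562 = -269362$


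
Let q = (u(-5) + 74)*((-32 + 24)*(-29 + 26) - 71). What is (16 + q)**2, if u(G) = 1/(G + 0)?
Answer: 298011169/25 ≈ 1.1920e+7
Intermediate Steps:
u(G) = 1/G
q = -17343/5 (q = (1/(-5) + 74)*((-32 + 24)*(-29 + 26) - 71) = (-1/5 + 74)*(-8*(-3) - 71) = 369*(24 - 71)/5 = (369/5)*(-47) = -17343/5 ≈ -3468.6)
(16 + q)**2 = (16 - 17343/5)**2 = (-17263/5)**2 = 298011169/25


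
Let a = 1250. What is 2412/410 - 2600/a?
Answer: 3898/1025 ≈ 3.8029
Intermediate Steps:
2412/410 - 2600/a = 2412/410 - 2600/1250 = 2412*(1/410) - 2600*1/1250 = 1206/205 - 52/25 = 3898/1025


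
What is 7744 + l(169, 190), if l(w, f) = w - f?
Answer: 7723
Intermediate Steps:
7744 + l(169, 190) = 7744 + (169 - 1*190) = 7744 + (169 - 190) = 7744 - 21 = 7723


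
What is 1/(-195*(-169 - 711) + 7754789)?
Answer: 1/7926389 ≈ 1.2616e-7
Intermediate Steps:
1/(-195*(-169 - 711) + 7754789) = 1/(-195*(-880) + 7754789) = 1/(171600 + 7754789) = 1/7926389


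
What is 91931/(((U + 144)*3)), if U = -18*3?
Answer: 91931/270 ≈ 340.49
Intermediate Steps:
U = -54
91931/(((U + 144)*3)) = 91931/(((-54 + 144)*3)) = 91931/((90*3)) = 91931/270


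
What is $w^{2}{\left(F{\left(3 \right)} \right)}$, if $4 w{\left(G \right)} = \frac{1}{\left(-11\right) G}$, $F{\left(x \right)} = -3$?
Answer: $\frac{1}{17424} \approx 5.7392 \cdot 10^{-5}$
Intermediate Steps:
$w{\left(G \right)} = - \frac{1}{44 G}$ ($w{\left(G \right)} = \frac{\frac{1}{-11} \frac{1}{G}}{4} = \frac{\left(- \frac{1}{11}\right) \frac{1}{G}}{4} = - \frac{1}{44 G}$)
$w^{2}{\left(F{\left(3 \right)} \right)} = \left(- \frac{1}{44 \left(-3\right)}\right)^{2} = \left(\left(- \frac{1}{44}\right) \left(- \frac{1}{3}\right)\right)^{2} = \left(\frac{1}{132}\right)^{2} = \frac{1}{17424}$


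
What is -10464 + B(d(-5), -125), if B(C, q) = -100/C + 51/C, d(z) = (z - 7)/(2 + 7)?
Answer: -41709/4 ≈ -10427.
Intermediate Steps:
d(z) = -7/9 + z/9 (d(z) = (-7 + z)/9 = (-7 + z)*(1/9) = -7/9 + z/9)
B(C, q) = -49/C
-10464 + B(d(-5), -125) = -10464 - 49/(-7/9 + (1/9)*(-5)) = -10464 - 49/(-7/9 - 5/9) = -10464 - 49/(-4/3) = -10464 - 49*(-3/4) = -10464 + 147/4 = -41709/4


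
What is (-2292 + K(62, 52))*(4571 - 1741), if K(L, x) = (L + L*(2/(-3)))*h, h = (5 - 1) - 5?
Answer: -19634540/3 ≈ -6.5448e+6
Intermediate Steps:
h = -1 (h = 4 - 5 = -1)
K(L, x) = -L/3 (K(L, x) = (L + L*(2/(-3)))*(-1) = (L + L*(2*(-⅓)))*(-1) = (L + L*(-⅔))*(-1) = (L - 2*L/3)*(-1) = (L/3)*(-1) = -L/3)
(-2292 + K(62, 52))*(4571 - 1741) = (-2292 - ⅓*62)*(4571 - 1741) = (-2292 - 62/3)*2830 = -6938/3*2830 = -19634540/3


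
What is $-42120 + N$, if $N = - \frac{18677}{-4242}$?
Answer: $- \frac{178654363}{4242} \approx -42116.0$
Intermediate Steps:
$N = \frac{18677}{4242}$ ($N = \left(-18677\right) \left(- \frac{1}{4242}\right) = \frac{18677}{4242} \approx 4.4029$)
$-42120 + N = -42120 + \frac{18677}{4242} = - \frac{178654363}{4242}$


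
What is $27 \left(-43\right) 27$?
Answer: $-31347$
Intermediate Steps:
$27 \left(-43\right) 27 = \left(-1161\right) 27 = -31347$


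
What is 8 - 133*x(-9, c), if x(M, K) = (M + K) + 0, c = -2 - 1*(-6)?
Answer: 673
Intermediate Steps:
c = 4 (c = -2 + 6 = 4)
x(M, K) = K + M (x(M, K) = (K + M) + 0 = K + M)
8 - 133*x(-9, c) = 8 - 133*(4 - 9) = 8 - 133*(-5) = 8 + 665 = 673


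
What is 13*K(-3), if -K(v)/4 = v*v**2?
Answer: 1404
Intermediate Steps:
K(v) = -4*v**3 (K(v) = -4*v*v**2 = -4*v**3)
13*K(-3) = 13*(-4*(-3)**3) = 13*(-4*(-27)) = 13*108 = 1404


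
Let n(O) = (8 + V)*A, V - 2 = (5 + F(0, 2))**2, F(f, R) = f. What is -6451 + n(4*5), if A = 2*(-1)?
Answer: -6521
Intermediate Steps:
A = -2
V = 27 (V = 2 + (5 + 0)**2 = 2 + 5**2 = 2 + 25 = 27)
n(O) = -70 (n(O) = (8 + 27)*(-2) = 35*(-2) = -70)
-6451 + n(4*5) = -6451 - 70 = -6521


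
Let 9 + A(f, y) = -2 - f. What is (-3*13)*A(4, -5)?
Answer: 585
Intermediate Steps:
A(f, y) = -11 - f (A(f, y) = -9 + (-2 - f) = -11 - f)
(-3*13)*A(4, -5) = (-3*13)*(-11 - 1*4) = -39*(-11 - 4) = -39*(-15) = 585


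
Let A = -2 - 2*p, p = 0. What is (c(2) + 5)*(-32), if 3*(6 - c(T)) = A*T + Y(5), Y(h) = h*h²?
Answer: 2816/3 ≈ 938.67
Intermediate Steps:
Y(h) = h³
A = -2 (A = -2 - 2*0 = -2 + 0 = -2)
c(T) = -107/3 + 2*T/3 (c(T) = 6 - (-2*T + 5³)/3 = 6 - (-2*T + 125)/3 = 6 - (125 - 2*T)/3 = 6 + (-125/3 + 2*T/3) = -107/3 + 2*T/3)
(c(2) + 5)*(-32) = ((-107/3 + (⅔)*2) + 5)*(-32) = ((-107/3 + 4/3) + 5)*(-32) = (-103/3 + 5)*(-32) = -88/3*(-32) = 2816/3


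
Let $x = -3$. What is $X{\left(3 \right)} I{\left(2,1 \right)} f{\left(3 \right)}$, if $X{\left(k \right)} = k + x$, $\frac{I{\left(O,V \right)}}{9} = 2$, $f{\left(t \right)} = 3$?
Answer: $0$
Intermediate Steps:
$I{\left(O,V \right)} = 18$ ($I{\left(O,V \right)} = 9 \cdot 2 = 18$)
$X{\left(k \right)} = -3 + k$ ($X{\left(k \right)} = k - 3 = -3 + k$)
$X{\left(3 \right)} I{\left(2,1 \right)} f{\left(3 \right)} = \left(-3 + 3\right) 18 \cdot 3 = 0 \cdot 18 \cdot 3 = 0 \cdot 3 = 0$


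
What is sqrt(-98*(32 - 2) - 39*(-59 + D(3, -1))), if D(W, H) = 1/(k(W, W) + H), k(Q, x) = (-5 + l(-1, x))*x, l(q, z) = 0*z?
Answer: I*sqrt(10185)/4 ≈ 25.23*I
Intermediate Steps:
l(q, z) = 0
k(Q, x) = -5*x (k(Q, x) = (-5 + 0)*x = -5*x)
D(W, H) = 1/(H - 5*W) (D(W, H) = 1/(-5*W + H) = 1/(H - 5*W))
sqrt(-98*(32 - 2) - 39*(-59 + D(3, -1))) = sqrt(-98*(32 - 2) - 39*(-59 + 1/(-1 - 5*3))) = sqrt(-98*30 - 39*(-59 + 1/(-1 - 15))) = sqrt(-2940 - 39*(-59 + 1/(-16))) = sqrt(-2940 - 39*(-59 - 1/16)) = sqrt(-2940 - 39*(-945/16)) = sqrt(-2940 + 36855/16) = sqrt(-10185/16) = I*sqrt(10185)/4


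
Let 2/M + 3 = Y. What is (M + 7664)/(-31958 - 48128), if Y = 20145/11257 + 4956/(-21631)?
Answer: -1343001630569/14036420869014 ≈ -0.095680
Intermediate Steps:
Y = 379966803/243500167 (Y = 20145*(1/11257) + 4956*(-1/21631) = 20145/11257 - 4956/21631 = 379966803/243500167 ≈ 1.5604)
M = -243500167/175266849 (M = 2/(-3 + 379966803/243500167) = 2/(-350533698/243500167) = 2*(-243500167/350533698) = -243500167/175266849 ≈ -1.3893)
(M + 7664)/(-31958 - 48128) = (-243500167/175266849 + 7664)/(-31958 - 48128) = (1343001630569/175266849)/(-80086) = (1343001630569/175266849)*(-1/80086) = -1343001630569/14036420869014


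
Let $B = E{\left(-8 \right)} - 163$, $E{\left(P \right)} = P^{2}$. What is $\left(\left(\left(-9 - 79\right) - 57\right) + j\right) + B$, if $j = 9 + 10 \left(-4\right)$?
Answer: $-275$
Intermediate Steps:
$j = -31$ ($j = 9 - 40 = -31$)
$B = -99$ ($B = \left(-8\right)^{2} - 163 = 64 - 163 = -99$)
$\left(\left(\left(-9 - 79\right) - 57\right) + j\right) + B = \left(\left(\left(-9 - 79\right) - 57\right) - 31\right) - 99 = \left(\left(-88 - 57\right) - 31\right) - 99 = \left(-145 - 31\right) - 99 = -176 - 99 = -275$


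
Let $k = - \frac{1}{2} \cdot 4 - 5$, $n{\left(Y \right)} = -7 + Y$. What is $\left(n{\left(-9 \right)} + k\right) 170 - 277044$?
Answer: $-280954$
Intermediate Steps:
$k = -7$ ($k = \left(-1\right) \frac{1}{2} \cdot 4 - 5 = \left(- \frac{1}{2}\right) 4 - 5 = -2 - 5 = -7$)
$\left(n{\left(-9 \right)} + k\right) 170 - 277044 = \left(\left(-7 - 9\right) - 7\right) 170 - 277044 = \left(-16 - 7\right) 170 - 277044 = \left(-23\right) 170 - 277044 = -3910 - 277044 = -280954$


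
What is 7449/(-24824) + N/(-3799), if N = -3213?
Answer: 1774509/3251944 ≈ 0.54568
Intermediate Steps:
7449/(-24824) + N/(-3799) = 7449/(-24824) - 3213/(-3799) = 7449*(-1/24824) - 3213*(-1/3799) = -7449/24824 + 3213/3799 = 1774509/3251944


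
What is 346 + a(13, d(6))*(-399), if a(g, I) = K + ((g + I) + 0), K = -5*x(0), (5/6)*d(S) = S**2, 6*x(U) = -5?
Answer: -237403/10 ≈ -23740.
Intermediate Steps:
x(U) = -5/6 (x(U) = (1/6)*(-5) = -5/6)
d(S) = 6*S**2/5
K = 25/6 (K = -5*(-5/6) = 25/6 ≈ 4.1667)
a(g, I) = 25/6 + I + g (a(g, I) = 25/6 + ((g + I) + 0) = 25/6 + ((I + g) + 0) = 25/6 + (I + g) = 25/6 + I + g)
346 + a(13, d(6))*(-399) = 346 + (25/6 + (6/5)*6**2 + 13)*(-399) = 346 + (25/6 + (6/5)*36 + 13)*(-399) = 346 + (25/6 + 216/5 + 13)*(-399) = 346 + (1811/30)*(-399) = 346 - 240863/10 = -237403/10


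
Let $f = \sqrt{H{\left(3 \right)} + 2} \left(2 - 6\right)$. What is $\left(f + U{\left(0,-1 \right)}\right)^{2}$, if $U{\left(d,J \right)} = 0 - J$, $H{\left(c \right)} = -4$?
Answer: $\left(1 - 4 i \sqrt{2}\right)^{2} \approx -31.0 - 11.314 i$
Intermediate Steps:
$U{\left(d,J \right)} = - J$
$f = - 4 i \sqrt{2}$ ($f = \sqrt{-4 + 2} \left(2 - 6\right) = \sqrt{-2} \left(2 - 6\right) = i \sqrt{2} \left(-4\right) = - 4 i \sqrt{2} \approx - 5.6569 i$)
$\left(f + U{\left(0,-1 \right)}\right)^{2} = \left(- 4 i \sqrt{2} - -1\right)^{2} = \left(- 4 i \sqrt{2} + 1\right)^{2} = \left(1 - 4 i \sqrt{2}\right)^{2}$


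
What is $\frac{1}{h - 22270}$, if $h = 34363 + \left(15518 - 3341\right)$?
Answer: $\frac{1}{24270} \approx 4.1203 \cdot 10^{-5}$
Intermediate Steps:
$h = 46540$ ($h = 34363 + 12177 = 46540$)
$\frac{1}{h - 22270} = \frac{1}{46540 - 22270} = \frac{1}{24270}$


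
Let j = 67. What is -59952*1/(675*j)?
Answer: -19984/15075 ≈ -1.3256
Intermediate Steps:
-59952*1/(675*j) = -59952/(675*67) = -59952/45225 = -59952*1/45225 = -19984/15075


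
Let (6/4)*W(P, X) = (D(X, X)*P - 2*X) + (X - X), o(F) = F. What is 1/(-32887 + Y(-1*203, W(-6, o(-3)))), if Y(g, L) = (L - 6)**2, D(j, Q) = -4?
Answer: -1/32691 ≈ -3.0589e-5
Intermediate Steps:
W(P, X) = -8*P/3 - 4*X/3 (W(P, X) = 2*((-4*P - 2*X) + (X - X))/3 = 2*((-4*P - 2*X) + 0)/3 = 2*(-4*P - 2*X)/3 = -8*P/3 - 4*X/3)
Y(g, L) = (-6 + L)**2
1/(-32887 + Y(-1*203, W(-6, o(-3)))) = 1/(-32887 + (-6 + (-8/3*(-6) - 4/3*(-3)))**2) = 1/(-32887 + (-6 + (16 + 4))**2) = 1/(-32887 + (-6 + 20)**2) = 1/(-32887 + 14**2) = 1/(-32887 + 196) = 1/(-32691) = -1/32691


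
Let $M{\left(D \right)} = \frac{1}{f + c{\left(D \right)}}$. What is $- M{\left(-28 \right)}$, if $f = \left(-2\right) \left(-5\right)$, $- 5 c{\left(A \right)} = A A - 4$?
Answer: $\frac{1}{146} \approx 0.0068493$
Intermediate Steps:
$c{\left(A \right)} = \frac{4}{5} - \frac{A^{2}}{5}$ ($c{\left(A \right)} = - \frac{A A - 4}{5} = - \frac{A^{2} - 4}{5} = - \frac{-4 + A^{2}}{5} = \frac{4}{5} - \frac{A^{2}}{5}$)
$f = 10$
$M{\left(D \right)} = \frac{1}{\frac{54}{5} - \frac{D^{2}}{5}}$ ($M{\left(D \right)} = \frac{1}{10 - \left(- \frac{4}{5} + \frac{D^{2}}{5}\right)} = \frac{1}{\frac{54}{5} - \frac{D^{2}}{5}}$)
$- M{\left(-28 \right)} = - \frac{-5}{-54 + \left(-28\right)^{2}} = - \frac{-5}{-54 + 784} = - \frac{-5}{730} = \left(-1\right) \left(- \frac{1}{146}\right) = \frac{1}{146}$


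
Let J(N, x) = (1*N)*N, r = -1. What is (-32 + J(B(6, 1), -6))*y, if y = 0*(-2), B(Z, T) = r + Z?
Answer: 0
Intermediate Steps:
B(Z, T) = -1 + Z
J(N, x) = N**2 (J(N, x) = N*N = N**2)
y = 0
(-32 + J(B(6, 1), -6))*y = (-32 + (-1 + 6)**2)*0 = (-32 + 5**2)*0 = (-32 + 25)*0 = -7*0 = 0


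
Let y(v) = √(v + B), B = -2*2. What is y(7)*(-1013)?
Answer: -1013*√3 ≈ -1754.6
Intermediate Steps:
B = -4
y(v) = √(-4 + v) (y(v) = √(v - 4) = √(-4 + v))
y(7)*(-1013) = √(-4 + 7)*(-1013) = √3*(-1013) = -1013*√3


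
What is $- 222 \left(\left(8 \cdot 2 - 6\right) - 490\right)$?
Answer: $106560$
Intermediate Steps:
$- 222 \left(\left(8 \cdot 2 - 6\right) - 490\right) = - 222 \left(\left(16 - 6\right) - 490\right) = - 222 \left(10 - 490\right) = \left(-222\right) \left(-480\right) = 106560$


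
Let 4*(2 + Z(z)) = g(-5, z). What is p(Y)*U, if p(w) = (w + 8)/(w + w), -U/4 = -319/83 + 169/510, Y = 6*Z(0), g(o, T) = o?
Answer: 3419249/825435 ≈ 4.1424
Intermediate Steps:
Z(z) = -13/4 (Z(z) = -2 + (1/4)*(-5) = -2 - 5/4 = -13/4)
Y = -39/2 (Y = 6*(-13/4) = -39/2 ≈ -19.500)
U = 297326/21165 (U = -4*(-319/83 + 169/510) = -4*(-148663/42330) = 297326/21165 ≈ 14.048)
p(w) = (8 + w)/(2*w) (p(w) = (8 + w)/((2*w)) = (8 + w)*(1/(2*w)) = (8 + w)/(2*w))
p(Y)*U = ((8 - 39/2)/(2*(-39/2)))*(297326/21165) = ((1/2)*(-2/39)*(-23/2))*(297326/21165) = (23/78)*(297326/21165) = 3419249/825435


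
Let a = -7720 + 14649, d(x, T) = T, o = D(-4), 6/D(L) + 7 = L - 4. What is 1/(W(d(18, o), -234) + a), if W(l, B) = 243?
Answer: 1/7172 ≈ 0.00013943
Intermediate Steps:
D(L) = 6/(-11 + L) (D(L) = 6/(-7 + (L - 4)) = 6/(-7 + (-4 + L)) = 6/(-11 + L))
o = -⅖ (o = 6/(-11 - 4) = 6/(-15) = 6*(-1/15) = -⅖ ≈ -0.40000)
a = 6929
1/(W(d(18, o), -234) + a) = 1/(243 + 6929) = 1/7172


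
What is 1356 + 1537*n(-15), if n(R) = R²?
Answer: 347181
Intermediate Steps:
1356 + 1537*n(-15) = 1356 + 1537*(-15)² = 1356 + 1537*225 = 1356 + 345825 = 347181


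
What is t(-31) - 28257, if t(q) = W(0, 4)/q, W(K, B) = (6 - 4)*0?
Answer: -28257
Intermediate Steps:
W(K, B) = 0 (W(K, B) = 2*0 = 0)
t(q) = 0 (t(q) = 0/q = 0)
t(-31) - 28257 = 0 - 28257 = -28257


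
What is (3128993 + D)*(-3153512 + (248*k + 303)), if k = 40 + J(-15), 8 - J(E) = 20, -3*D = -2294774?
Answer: -12251296867515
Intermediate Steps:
D = 2294774/3 (D = -⅓*(-2294774) = 2294774/3 ≈ 7.6493e+5)
J(E) = -12 (J(E) = 8 - 1*20 = 8 - 20 = -12)
k = 28 (k = 40 - 12 = 28)
(3128993 + D)*(-3153512 + (248*k + 303)) = (3128993 + 2294774/3)*(-3153512 + (248*28 + 303)) = 11681753*(-3153512 + (6944 + 303))/3 = 11681753*(-3153512 + 7247)/3 = (11681753/3)*(-3146265) = -12251296867515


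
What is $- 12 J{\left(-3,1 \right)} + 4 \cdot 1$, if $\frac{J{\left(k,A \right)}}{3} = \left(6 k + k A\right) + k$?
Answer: $868$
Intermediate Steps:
$J{\left(k,A \right)} = 21 k + 3 A k$ ($J{\left(k,A \right)} = 3 \left(\left(6 k + k A\right) + k\right) = 3 \left(\left(6 k + A k\right) + k\right) = 3 \left(7 k + A k\right) = 21 k + 3 A k$)
$- 12 J{\left(-3,1 \right)} + 4 \cdot 1 = - 12 \cdot 3 \left(-3\right) \left(7 + 1\right) + 4 \cdot 1 = - 12 \cdot 3 \left(-3\right) 8 + 4 = \left(-12\right) \left(-72\right) + 4 = 864 + 4 = 868$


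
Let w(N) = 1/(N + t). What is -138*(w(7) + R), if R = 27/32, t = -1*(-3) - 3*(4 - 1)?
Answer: -4071/16 ≈ -254.44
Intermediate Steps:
t = -6 (t = 3 - 3*3 = 3 - 9 = -6)
R = 27/32 (R = 27*(1/32) = 27/32 ≈ 0.84375)
w(N) = 1/(-6 + N) (w(N) = 1/(N - 6) = 1/(-6 + N))
-138*(w(7) + R) = -138*(1/(-6 + 7) + 27/32) = -138*(1/1 + 27/32) = -138*(1 + 27/32) = -138*59/32 = -4071/16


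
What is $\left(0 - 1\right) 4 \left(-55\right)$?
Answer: $220$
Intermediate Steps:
$\left(0 - 1\right) 4 \left(-55\right) = \left(-1\right) 4 \left(-55\right) = \left(-4\right) \left(-55\right) = 220$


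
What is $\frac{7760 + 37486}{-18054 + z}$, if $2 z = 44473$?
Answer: $\frac{90492}{8365} \approx 10.818$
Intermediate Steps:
$z = \frac{44473}{2}$ ($z = \frac{1}{2} \cdot 44473 = \frac{44473}{2} \approx 22237.0$)
$\frac{7760 + 37486}{-18054 + z} = \frac{7760 + 37486}{-18054 + \frac{44473}{2}} = \frac{45246}{\frac{8365}{2}} = 45246 \cdot \frac{2}{8365} = \frac{90492}{8365}$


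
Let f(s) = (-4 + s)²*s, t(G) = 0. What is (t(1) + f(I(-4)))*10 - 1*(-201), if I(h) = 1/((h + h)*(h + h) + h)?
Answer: 4398721/21600 ≈ 203.64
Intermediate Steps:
I(h) = 1/(h + 4*h²) (I(h) = 1/((2*h)*(2*h) + h) = 1/(4*h² + h) = 1/(h + 4*h²))
f(s) = s*(-4 + s)²
(t(1) + f(I(-4)))*10 - 1*(-201) = (0 + (1/((-4)*(1 + 4*(-4))))*(-4 + 1/((-4)*(1 + 4*(-4))))²)*10 - 1*(-201) = (0 + (-1/(4*(1 - 16)))*(-4 - 1/(4*(1 - 16)))²)*10 + 201 = (0 + (-¼/(-15))*(-4 - ¼/(-15))²)*10 + 201 = (0 + (-¼*(-1/15))*(-4 - ¼*(-1/15))²)*10 + 201 = (0 + (-4 + 1/60)²/60)*10 + 201 = (0 + (-239/60)²/60)*10 + 201 = (0 + (1/60)*(57121/3600))*10 + 201 = (0 + 57121/216000)*10 + 201 = (57121/216000)*10 + 201 = 57121/21600 + 201 = 4398721/21600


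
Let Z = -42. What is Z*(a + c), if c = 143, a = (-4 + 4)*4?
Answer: -6006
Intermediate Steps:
a = 0 (a = 0*4 = 0)
Z*(a + c) = -42*(0 + 143) = -42*143 = -6006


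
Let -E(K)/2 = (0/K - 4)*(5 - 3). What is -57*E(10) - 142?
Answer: -1054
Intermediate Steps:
E(K) = 16 (E(K) = -2*(0/K - 4)*(5 - 3) = -2*(0 - 4)*2 = -(-8)*2 = -2*(-8) = 16)
-57*E(10) - 142 = -57*16 - 142 = -912 - 142 = -1054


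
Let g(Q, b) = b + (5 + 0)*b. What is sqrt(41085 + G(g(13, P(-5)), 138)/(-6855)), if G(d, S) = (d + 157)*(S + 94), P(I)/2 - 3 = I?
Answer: sqrt(1930414744245)/6855 ≈ 202.68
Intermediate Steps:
P(I) = 6 + 2*I
g(Q, b) = 6*b (g(Q, b) = b + 5*b = 6*b)
G(d, S) = (94 + S)*(157 + d) (G(d, S) = (157 + d)*(94 + S) = (94 + S)*(157 + d))
sqrt(41085 + G(g(13, P(-5)), 138)/(-6855)) = sqrt(41085 + (14758 + 94*(6*(6 + 2*(-5))) + 157*138 + 138*(6*(6 + 2*(-5))))/(-6855)) = sqrt(41085 + (14758 + 94*(6*(6 - 10)) + 21666 + 138*(6*(6 - 10)))*(-1/6855)) = sqrt(41085 + (14758 + 94*(6*(-4)) + 21666 + 138*(6*(-4)))*(-1/6855)) = sqrt(41085 + (14758 + 94*(-24) + 21666 + 138*(-24))*(-1/6855)) = sqrt(41085 + (14758 - 2256 + 21666 - 3312)*(-1/6855)) = sqrt(41085 + 30856*(-1/6855)) = sqrt(41085 - 30856/6855) = sqrt(281606819/6855) = sqrt(1930414744245)/6855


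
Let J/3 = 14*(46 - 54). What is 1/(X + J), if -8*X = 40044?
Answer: -2/10683 ≈ -0.00018721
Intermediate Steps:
X = -10011/2 (X = -⅛*40044 = -10011/2 ≈ -5005.5)
J = -336 (J = 3*(14*(46 - 54)) = 3*(14*(-8)) = 3*(-112) = -336)
1/(X + J) = 1/(-10011/2 - 336) = 1/(-10683/2) = -2/10683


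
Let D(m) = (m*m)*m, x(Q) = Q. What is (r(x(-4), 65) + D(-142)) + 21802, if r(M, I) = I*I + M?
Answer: -2837265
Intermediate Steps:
D(m) = m**3 (D(m) = m**2*m = m**3)
r(M, I) = M + I**2 (r(M, I) = I**2 + M = M + I**2)
(r(x(-4), 65) + D(-142)) + 21802 = ((-4 + 65**2) + (-142)**3) + 21802 = ((-4 + 4225) - 2863288) + 21802 = (4221 - 2863288) + 21802 = -2859067 + 21802 = -2837265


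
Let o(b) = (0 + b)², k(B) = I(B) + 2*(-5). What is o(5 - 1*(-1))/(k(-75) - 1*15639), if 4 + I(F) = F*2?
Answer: -36/15803 ≈ -0.0022780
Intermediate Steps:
I(F) = -4 + 2*F (I(F) = -4 + F*2 = -4 + 2*F)
k(B) = -14 + 2*B (k(B) = (-4 + 2*B) + 2*(-5) = (-4 + 2*B) - 10 = -14 + 2*B)
o(b) = b²
o(5 - 1*(-1))/(k(-75) - 1*15639) = (5 - 1*(-1))²/((-14 + 2*(-75)) - 1*15639) = (5 + 1)²/((-14 - 150) - 15639) = 6²/(-164 - 15639) = 36/(-15803) = -1/15803*36 = -36/15803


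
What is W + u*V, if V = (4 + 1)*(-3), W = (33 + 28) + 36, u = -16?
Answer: 337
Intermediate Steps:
W = 97 (W = 61 + 36 = 97)
V = -15 (V = 5*(-3) = -15)
W + u*V = 97 - 16*(-15) = 97 + 240 = 337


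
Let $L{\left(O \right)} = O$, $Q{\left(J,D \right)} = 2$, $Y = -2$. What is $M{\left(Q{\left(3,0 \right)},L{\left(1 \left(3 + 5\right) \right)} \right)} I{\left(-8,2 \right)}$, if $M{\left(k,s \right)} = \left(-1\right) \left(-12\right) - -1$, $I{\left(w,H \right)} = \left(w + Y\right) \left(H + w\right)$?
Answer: $780$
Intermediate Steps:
$I{\left(w,H \right)} = \left(-2 + w\right) \left(H + w\right)$ ($I{\left(w,H \right)} = \left(w - 2\right) \left(H + w\right) = \left(-2 + w\right) \left(H + w\right)$)
$M{\left(k,s \right)} = 13$ ($M{\left(k,s \right)} = 12 + 1 = 13$)
$M{\left(Q{\left(3,0 \right)},L{\left(1 \left(3 + 5\right) \right)} \right)} I{\left(-8,2 \right)} = 13 \left(\left(-8\right)^{2} - 4 - -16 + 2 \left(-8\right)\right) = 13 \left(64 - 4 + 16 - 16\right) = 13 \cdot 60 = 780$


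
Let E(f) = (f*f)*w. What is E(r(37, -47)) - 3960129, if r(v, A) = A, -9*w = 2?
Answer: -35645579/9 ≈ -3.9606e+6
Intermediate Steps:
w = -2/9 (w = -⅑*2 = -2/9 ≈ -0.22222)
E(f) = -2*f²/9 (E(f) = (f*f)*(-2/9) = f²*(-2/9) = -2*f²/9)
E(r(37, -47)) - 3960129 = -2/9*(-47)² - 3960129 = -2/9*2209 - 3960129 = -4418/9 - 3960129 = -35645579/9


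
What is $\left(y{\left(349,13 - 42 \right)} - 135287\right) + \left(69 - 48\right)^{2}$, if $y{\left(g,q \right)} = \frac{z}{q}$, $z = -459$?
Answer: $- \frac{3910075}{29} \approx -1.3483 \cdot 10^{5}$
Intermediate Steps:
$y{\left(g,q \right)} = - \frac{459}{q}$
$\left(y{\left(349,13 - 42 \right)} - 135287\right) + \left(69 - 48\right)^{2} = \left(- \frac{459}{13 - 42} - 135287\right) + \left(69 - 48\right)^{2} = \left(- \frac{459}{-29} - 135287\right) + 21^{2} = \left(\left(-459\right) \left(- \frac{1}{29}\right) - 135287\right) + 441 = \left(\frac{459}{29} - 135287\right) + 441 = - \frac{3922864}{29} + 441 = - \frac{3910075}{29}$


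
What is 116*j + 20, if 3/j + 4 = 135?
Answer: 2968/131 ≈ 22.656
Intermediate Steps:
j = 3/131 (j = 3/(-4 + 135) = 3/131 ≈ 0.022901)
116*j + 20 = 116*(3/131) + 20 = 348/131 + 20 = 2968/131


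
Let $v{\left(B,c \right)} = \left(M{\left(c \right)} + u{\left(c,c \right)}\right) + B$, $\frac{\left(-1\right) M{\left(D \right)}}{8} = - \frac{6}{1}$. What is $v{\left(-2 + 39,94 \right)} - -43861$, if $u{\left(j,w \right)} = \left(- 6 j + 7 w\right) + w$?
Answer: $44134$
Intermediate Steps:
$u{\left(j,w \right)} = - 6 j + 8 w$
$M{\left(D \right)} = 48$ ($M{\left(D \right)} = - 8 \left(- \frac{6}{1}\right) = - 8 \left(\left(-6\right) 1\right) = \left(-8\right) \left(-6\right) = 48$)
$v{\left(B,c \right)} = 48 + B + 2 c$ ($v{\left(B,c \right)} = \left(48 + \left(- 6 c + 8 c\right)\right) + B = \left(48 + 2 c\right) + B = 48 + B + 2 c$)
$v{\left(-2 + 39,94 \right)} - -43861 = \left(48 + \left(-2 + 39\right) + 2 \cdot 94\right) - -43861 = \left(48 + 37 + 188\right) + 43861 = 273 + 43861 = 44134$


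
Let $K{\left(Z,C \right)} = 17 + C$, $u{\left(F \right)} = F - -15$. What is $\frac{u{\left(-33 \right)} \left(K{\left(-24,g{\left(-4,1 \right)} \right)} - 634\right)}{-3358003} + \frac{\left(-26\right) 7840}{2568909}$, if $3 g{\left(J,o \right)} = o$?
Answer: $- \frac{101858603060}{1232343446961} \approx -0.082654$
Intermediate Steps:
$g{\left(J,o \right)} = \frac{o}{3}$
$u{\left(F \right)} = 15 + F$ ($u{\left(F \right)} = F + 15 = 15 + F$)
$\frac{u{\left(-33 \right)} \left(K{\left(-24,g{\left(-4,1 \right)} \right)} - 634\right)}{-3358003} + \frac{\left(-26\right) 7840}{2568909} = \frac{\left(15 - 33\right) \left(\left(17 + \frac{1}{3} \cdot 1\right) - 634\right)}{-3358003} + \frac{\left(-26\right) 7840}{2568909} = - 18 \left(\left(17 + \frac{1}{3}\right) - 634\right) \left(- \frac{1}{3358003}\right) - \frac{29120}{366987} = - 18 \left(\frac{52}{3} - 634\right) \left(- \frac{1}{3358003}\right) - \frac{29120}{366987} = \left(-18\right) \left(- \frac{1850}{3}\right) \left(- \frac{1}{3358003}\right) - \frac{29120}{366987} = 11100 \left(- \frac{1}{3358003}\right) - \frac{29120}{366987} = - \frac{11100}{3358003} - \frac{29120}{366987} = - \frac{101858603060}{1232343446961}$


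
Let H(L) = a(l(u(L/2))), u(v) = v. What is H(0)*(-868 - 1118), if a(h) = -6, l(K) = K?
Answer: 11916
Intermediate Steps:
H(L) = -6
H(0)*(-868 - 1118) = -6*(-868 - 1118) = -6*(-1986) = 11916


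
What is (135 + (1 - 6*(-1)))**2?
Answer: 20164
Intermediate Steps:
(135 + (1 - 6*(-1)))**2 = (135 + (1 - 1*(-6)))**2 = (135 + (1 + 6))**2 = (135 + 7)**2 = 142**2 = 20164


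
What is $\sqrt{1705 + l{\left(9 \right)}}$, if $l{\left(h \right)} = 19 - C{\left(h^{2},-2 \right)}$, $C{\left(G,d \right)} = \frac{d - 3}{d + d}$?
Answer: $\frac{\sqrt{6891}}{2} \approx 41.506$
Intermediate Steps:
$C{\left(G,d \right)} = \frac{-3 + d}{2 d}$
$l{\left(h \right)} = \frac{71}{4}$ ($l{\left(h \right)} = 19 - \frac{-3 - 2}{2 \left(-2\right)} = 19 - \frac{1}{2} \left(- \frac{1}{2}\right) \left(-5\right) = 19 - \frac{5}{4} = \frac{71}{4}$)
$\sqrt{1705 + l{\left(9 \right)}} = \sqrt{1705 + \frac{71}{4}} = \sqrt{\frac{6891}{4}} = \frac{\sqrt{6891}}{2}$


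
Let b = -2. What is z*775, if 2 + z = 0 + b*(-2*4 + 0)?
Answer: 10850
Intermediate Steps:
z = 14 (z = -2 + (0 - 2*(-2*4 + 0)) = -2 + (0 - 2*(-8 + 0)) = -2 + (0 - 2*(-8)) = -2 + (0 + 16) = -2 + 16 = 14)
z*775 = 14*775 = 10850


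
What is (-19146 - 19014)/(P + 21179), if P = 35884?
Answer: -12720/19021 ≈ -0.66873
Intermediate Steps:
(-19146 - 19014)/(P + 21179) = (-19146 - 19014)/(35884 + 21179) = -38160/57063 = -38160*1/57063 = -12720/19021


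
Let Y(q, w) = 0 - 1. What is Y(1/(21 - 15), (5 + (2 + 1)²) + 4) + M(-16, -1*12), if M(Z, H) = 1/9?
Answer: -8/9 ≈ -0.88889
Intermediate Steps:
M(Z, H) = ⅑
Y(q, w) = -1
Y(1/(21 - 15), (5 + (2 + 1)²) + 4) + M(-16, -1*12) = -1 + ⅑ = -8/9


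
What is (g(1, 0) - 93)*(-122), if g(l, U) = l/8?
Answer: 45323/4 ≈ 11331.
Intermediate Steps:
g(l, U) = l/8 (g(l, U) = l*(⅛) = l/8)
(g(1, 0) - 93)*(-122) = ((⅛)*1 - 93)*(-122) = (⅛ - 93)*(-122) = -743/8*(-122) = 45323/4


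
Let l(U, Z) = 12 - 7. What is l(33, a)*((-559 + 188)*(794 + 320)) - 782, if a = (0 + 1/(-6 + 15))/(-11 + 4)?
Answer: -2067252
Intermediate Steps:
a = -1/63 (a = (0 + 1/9)/(-7) = (0 + ⅑)*(-⅐) = (⅑)*(-⅐) = -1/63 ≈ -0.015873)
l(U, Z) = 5
l(33, a)*((-559 + 188)*(794 + 320)) - 782 = 5*((-559 + 188)*(794 + 320)) - 782 = 5*(-371*1114) - 782 = 5*(-413294) - 782 = -2066470 - 782 = -2067252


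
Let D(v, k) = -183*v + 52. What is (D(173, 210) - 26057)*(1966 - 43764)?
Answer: 2410239872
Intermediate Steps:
D(v, k) = 52 - 183*v
(D(173, 210) - 26057)*(1966 - 43764) = ((52 - 183*173) - 26057)*(1966 - 43764) = ((52 - 31659) - 26057)*(-41798) = (-31607 - 26057)*(-41798) = -57664*(-41798) = 2410239872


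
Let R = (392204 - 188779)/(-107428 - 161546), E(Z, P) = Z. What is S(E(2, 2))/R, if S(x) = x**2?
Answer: -1075896/203425 ≈ -5.2889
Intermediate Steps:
R = -203425/268974 (R = 203425/(-268974) = 203425*(-1/268974) = -203425/268974 ≈ -0.75630)
S(E(2, 2))/R = 2**2/(-203425/268974) = 4*(-268974/203425) = -1075896/203425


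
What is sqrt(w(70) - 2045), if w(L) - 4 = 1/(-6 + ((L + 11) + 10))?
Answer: 6*I*sqrt(409615)/85 ≈ 45.177*I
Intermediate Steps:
w(L) = 4 + 1/(15 + L) (w(L) = 4 + 1/(-6 + ((L + 11) + 10)) = 4 + 1/(-6 + ((11 + L) + 10)) = 4 + 1/(-6 + (21 + L)) = 4 + 1/(15 + L))
sqrt(w(70) - 2045) = sqrt((61 + 4*70)/(15 + 70) - 2045) = sqrt((61 + 280)/85 - 2045) = sqrt((1/85)*341 - 2045) = sqrt(341/85 - 2045) = sqrt(-173484/85) = 6*I*sqrt(409615)/85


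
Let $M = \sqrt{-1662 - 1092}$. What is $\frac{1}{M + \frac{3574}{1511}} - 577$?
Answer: $\frac{- 7846623 \sqrt{34} + 2060687 i}{- 3574 i + 13599 \sqrt{34}} \approx -577.0 - 0.019017 i$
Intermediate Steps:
$M = 9 i \sqrt{34}$ ($M = \sqrt{-2754} = 9 i \sqrt{34} \approx 52.479 i$)
$\frac{1}{M + \frac{3574}{1511}} - 577 = \frac{1}{9 i \sqrt{34} + \frac{3574}{1511}} - 577 = \frac{1}{\frac{3574}{1511} + 9 i \sqrt{34}} - 577 = -577 + \frac{1}{\frac{3574}{1511} + 9 i \sqrt{34}}$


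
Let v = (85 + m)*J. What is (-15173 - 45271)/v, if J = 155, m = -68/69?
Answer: -4170636/898535 ≈ -4.6416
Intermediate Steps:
m = -68/69 (m = -68*1/69 = -68/69 ≈ -0.98551)
v = 898535/69 (v = (85 - 68/69)*155 = (5797/69)*155 = 898535/69 ≈ 13022.)
(-15173 - 45271)/v = (-15173 - 45271)/(898535/69) = -60444*69/898535 = -4170636/898535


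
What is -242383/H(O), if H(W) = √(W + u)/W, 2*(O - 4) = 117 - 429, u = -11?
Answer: -36842216*I*√163/163 ≈ -2.8857e+6*I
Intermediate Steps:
O = -152 (O = 4 + (117 - 429)/2 = 4 + (½)*(-312) = 4 - 156 = -152)
H(W) = √(-11 + W)/W (H(W) = √(W - 11)/W = √(-11 + W)/W)
-242383/H(O) = -242383*(-152/√(-11 - 152)) = -242383*152*I*√163/163 = -36842216*I*√163/163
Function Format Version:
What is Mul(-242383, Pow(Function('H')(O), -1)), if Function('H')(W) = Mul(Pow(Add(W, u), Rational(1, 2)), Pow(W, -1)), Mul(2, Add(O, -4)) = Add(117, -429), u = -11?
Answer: Mul(Rational(-36842216, 163), I, Pow(163, Rational(1, 2))) ≈ Mul(-2.8857e+6, I)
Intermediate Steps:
O = -152 (O = Add(4, Mul(Rational(1, 2), Add(117, -429))) = Add(4, Mul(Rational(1, 2), -312)) = Add(4, -156) = -152)
Function('H')(W) = Mul(Pow(W, -1), Pow(Add(-11, W), Rational(1, 2))) (Function('H')(W) = Mul(Pow(Add(W, -11), Rational(1, 2)), Pow(W, -1)) = Mul(Pow(Add(-11, W), Rational(1, 2)), Pow(W, -1)) = Mul(Pow(W, -1), Pow(Add(-11, W), Rational(1, 2))))
Mul(-242383, Pow(Function('H')(O), -1)) = Mul(-242383, Pow(Mul(Pow(-152, -1), Pow(Add(-11, -152), Rational(1, 2))), -1)) = Mul(-242383, Pow(Mul(Rational(-1, 152), Pow(-163, Rational(1, 2))), -1)) = Mul(-242383, Pow(Mul(Rational(-1, 152), Mul(I, Pow(163, Rational(1, 2)))), -1)) = Mul(-242383, Pow(Mul(Rational(-1, 152), I, Pow(163, Rational(1, 2))), -1)) = Mul(-242383, Mul(Rational(152, 163), I, Pow(163, Rational(1, 2)))) = Mul(Rational(-36842216, 163), I, Pow(163, Rational(1, 2)))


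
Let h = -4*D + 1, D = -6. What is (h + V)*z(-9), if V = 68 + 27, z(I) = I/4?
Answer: -270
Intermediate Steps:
z(I) = I/4 (z(I) = I*(¼) = I/4)
h = 25 (h = -4*(-6) + 1 = 24 + 1 = 25)
V = 95
(h + V)*z(-9) = (25 + 95)*((¼)*(-9)) = 120*(-9/4) = -270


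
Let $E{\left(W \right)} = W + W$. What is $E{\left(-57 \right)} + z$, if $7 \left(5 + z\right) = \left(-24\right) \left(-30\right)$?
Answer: $- \frac{113}{7} \approx -16.143$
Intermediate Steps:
$E{\left(W \right)} = 2 W$
$z = \frac{685}{7}$ ($z = -5 + \frac{\left(-24\right) \left(-30\right)}{7} = -5 + \frac{1}{7} \cdot 720 = -5 + \frac{720}{7} = \frac{685}{7} \approx 97.857$)
$E{\left(-57 \right)} + z = 2 \left(-57\right) + \frac{685}{7} = -114 + \frac{685}{7} = - \frac{113}{7}$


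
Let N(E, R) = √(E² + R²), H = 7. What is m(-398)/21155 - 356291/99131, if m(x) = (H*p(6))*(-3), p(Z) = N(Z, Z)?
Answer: -356291/99131 - 126*√2/21155 ≈ -3.6026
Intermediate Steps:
p(Z) = √2*√(Z²) (p(Z) = √(Z² + Z²) = √(2*Z²) = √2*√(Z²))
m(x) = -126*√2 (m(x) = (7*(√2*√(6²)))*(-3) = (7*(√2*√36))*(-3) = (7*(√2*6))*(-3) = (7*(6*√2))*(-3) = (42*√2)*(-3) = -126*√2)
m(-398)/21155 - 356291/99131 = -126*√2/21155 - 356291/99131 = -356291/99131 - 126*√2/21155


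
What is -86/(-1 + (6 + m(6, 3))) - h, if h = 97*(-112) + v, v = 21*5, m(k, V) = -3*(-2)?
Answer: 118263/11 ≈ 10751.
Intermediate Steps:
m(k, V) = 6
v = 105
h = -10759 (h = 97*(-112) + 105 = -10864 + 105 = -10759)
-86/(-1 + (6 + m(6, 3))) - h = -86/(-1 + (6 + 6)) - 1*(-10759) = -86/(-1 + 12) + 10759 = -86/11 + 10759 = 118263/11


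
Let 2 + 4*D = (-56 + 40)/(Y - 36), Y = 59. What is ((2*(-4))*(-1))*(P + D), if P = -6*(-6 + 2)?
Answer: 4292/23 ≈ 186.61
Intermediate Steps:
P = 24 (P = -6*(-4) = 24)
D = -31/46 (D = -½ + ((-56 + 40)/(59 - 36))/4 = -½ + (-16/23)/4 = -½ + (-16*1/23)/4 = -½ + (¼)*(-16/23) = -½ - 4/23 = -31/46 ≈ -0.67391)
((2*(-4))*(-1))*(P + D) = ((2*(-4))*(-1))*(24 - 31/46) = -8*(-1)*(1073/46) = 8*(1073/46) = 4292/23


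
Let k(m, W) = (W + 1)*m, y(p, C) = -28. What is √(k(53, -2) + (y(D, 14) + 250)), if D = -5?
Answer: 13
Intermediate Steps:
k(m, W) = m*(1 + W) (k(m, W) = (1 + W)*m = m*(1 + W))
√(k(53, -2) + (y(D, 14) + 250)) = √(53*(1 - 2) + (-28 + 250)) = √(53*(-1) + 222) = √(-53 + 222) = √169 = 13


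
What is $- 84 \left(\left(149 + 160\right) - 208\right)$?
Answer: $-8484$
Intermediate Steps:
$- 84 \left(\left(149 + 160\right) - 208\right) = - 84 \left(309 - 208\right) = \left(-84\right) 101 = -8484$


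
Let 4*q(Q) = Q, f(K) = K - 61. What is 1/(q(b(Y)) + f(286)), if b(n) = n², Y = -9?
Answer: 4/981 ≈ 0.0040775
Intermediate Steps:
f(K) = -61 + K
q(Q) = Q/4
1/(q(b(Y)) + f(286)) = 1/((¼)*(-9)² + (-61 + 286)) = 1/((¼)*81 + 225) = 1/(81/4 + 225) = 1/(981/4) = 4/981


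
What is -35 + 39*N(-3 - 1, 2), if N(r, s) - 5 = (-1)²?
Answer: 199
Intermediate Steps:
N(r, s) = 6 (N(r, s) = 5 + (-1)² = 5 + 1 = 6)
-35 + 39*N(-3 - 1, 2) = -35 + 39*6 = -35 + 234 = 199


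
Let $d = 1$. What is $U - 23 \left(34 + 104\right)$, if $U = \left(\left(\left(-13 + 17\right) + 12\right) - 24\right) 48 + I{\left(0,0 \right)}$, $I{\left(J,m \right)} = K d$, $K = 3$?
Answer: $-3555$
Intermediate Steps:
$I{\left(J,m \right)} = 3$ ($I{\left(J,m \right)} = 3 \cdot 1 = 3$)
$U = -381$ ($U = \left(\left(\left(-13 + 17\right) + 12\right) - 24\right) 48 + 3 = \left(\left(4 + 12\right) - 24\right) 48 + 3 = \left(16 - 24\right) 48 + 3 = \left(-8\right) 48 + 3 = -384 + 3 = -381$)
$U - 23 \left(34 + 104\right) = -381 - 23 \left(34 + 104\right) = -381 - 23 \cdot 138 = -381 - 3174 = -3555$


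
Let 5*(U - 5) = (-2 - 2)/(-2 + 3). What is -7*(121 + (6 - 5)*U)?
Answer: -4382/5 ≈ -876.40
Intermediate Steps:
U = 21/5 (U = 5 + ((-2 - 2)/(-2 + 3))/5 = 5 + (-4/1)/5 = 5 + (-4*1)/5 = 5 + (⅕)*(-4) = 5 - ⅘ = 21/5 ≈ 4.2000)
-7*(121 + (6 - 5)*U) = -7*(121 + (6 - 5)*(21/5)) = -7*(121 + 1*(21/5)) = -7*(121 + 21/5) = -7*626/5 = -4382/5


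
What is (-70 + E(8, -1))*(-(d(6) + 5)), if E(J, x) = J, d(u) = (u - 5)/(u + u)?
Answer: 1891/6 ≈ 315.17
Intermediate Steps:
d(u) = (-5 + u)/(2*u) (d(u) = (-5 + u)/((2*u)) = (-5 + u)*(1/(2*u)) = (-5 + u)/(2*u))
(-70 + E(8, -1))*(-(d(6) + 5)) = (-70 + 8)*(-((½)*(-5 + 6)/6 + 5)) = -(-62)*((½)*(⅙)*1 + 5) = -(-62)*(1/12 + 5) = -(-62)*61/12 = -62*(-61/12) = 1891/6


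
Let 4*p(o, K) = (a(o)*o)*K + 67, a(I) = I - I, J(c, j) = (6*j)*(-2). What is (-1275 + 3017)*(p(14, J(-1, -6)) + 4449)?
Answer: 15558673/2 ≈ 7.7793e+6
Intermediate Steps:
J(c, j) = -12*j
a(I) = 0
p(o, K) = 67/4 (p(o, K) = ((0*o)*K + 67)/4 = (0*K + 67)/4 = (0 + 67)/4 = (¼)*67 = 67/4)
(-1275 + 3017)*(p(14, J(-1, -6)) + 4449) = (-1275 + 3017)*(67/4 + 4449) = 1742*(17863/4) = 15558673/2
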